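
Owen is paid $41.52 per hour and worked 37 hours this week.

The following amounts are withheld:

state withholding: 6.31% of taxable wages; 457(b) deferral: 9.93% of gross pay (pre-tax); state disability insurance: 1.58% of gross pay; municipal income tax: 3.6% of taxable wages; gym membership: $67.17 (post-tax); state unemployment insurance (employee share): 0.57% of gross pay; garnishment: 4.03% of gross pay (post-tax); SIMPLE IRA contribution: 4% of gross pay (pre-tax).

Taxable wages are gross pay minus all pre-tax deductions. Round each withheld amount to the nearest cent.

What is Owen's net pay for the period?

Gross pay: 37 × $41.52 = $1,536.24
457(b) deferral: $1,536.24 × 0.0993 = $152.55
SIMPLE IRA contribution: $1,536.24 × 0.04 = $61.45
Pre-tax total = $152.55 + $61.45 = $214.00
Taxable wages = $1,536.24 − $214.00 = $1,322.24
State withholding: $1,322.24 × 0.0631 = $83.43
Municipal income tax: $1,322.24 × 0.036 = $47.60
State disability insurance: $1,536.24 × 0.0158 = $24.27
State unemployment insurance (employee share): $1,536.24 × 0.0057 = $8.76
Garnishment: $1,536.24 × 0.0403 = $61.91
Gym membership: $67.17
Total deductions = $152.55 + $61.45 + $83.43 + $47.60 + $24.27 + $8.76 + $61.91 + $67.17 = $507.14
Net pay = $1,536.24 − $507.14 = $1,029.10

$1,029.10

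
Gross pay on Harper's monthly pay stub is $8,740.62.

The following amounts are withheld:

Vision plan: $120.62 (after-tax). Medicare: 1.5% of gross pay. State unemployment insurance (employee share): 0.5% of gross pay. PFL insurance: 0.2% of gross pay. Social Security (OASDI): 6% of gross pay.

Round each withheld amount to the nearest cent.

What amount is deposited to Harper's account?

$7,903.27

Medicare: $8,740.62 × 0.015 = $131.11
Social Security (OASDI): $8,740.62 × 0.06 = $524.44
PFL insurance: $8,740.62 × 0.002 = $17.48
State unemployment insurance (employee share): $8,740.62 × 0.005 = $43.70
Vision plan: $120.62
Total deductions = $131.11 + $524.44 + $17.48 + $43.70 + $120.62 = $837.35
Net pay = $8,740.62 − $837.35 = $7,903.27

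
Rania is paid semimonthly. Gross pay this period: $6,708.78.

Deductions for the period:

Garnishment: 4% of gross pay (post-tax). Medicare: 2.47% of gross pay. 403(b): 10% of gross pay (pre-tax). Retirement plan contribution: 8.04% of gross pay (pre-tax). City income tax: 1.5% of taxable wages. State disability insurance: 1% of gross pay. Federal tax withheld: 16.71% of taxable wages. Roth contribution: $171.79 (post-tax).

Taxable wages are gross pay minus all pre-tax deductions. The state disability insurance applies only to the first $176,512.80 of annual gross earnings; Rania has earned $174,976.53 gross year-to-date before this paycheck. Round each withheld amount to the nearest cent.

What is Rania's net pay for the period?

$3,876.02

Retirement plan contribution: $6,708.78 × 0.0804 = $539.39
403(b): $6,708.78 × 0.1 = $670.88
Pre-tax total = $539.39 + $670.88 = $1,210.27
Taxable wages = $6,708.78 − $1,210.27 = $5,498.51
City income tax: $5,498.51 × 0.015 = $82.48
Federal tax withheld: $5,498.51 × 0.1671 = $918.80
State disability insurance: only $176,512.80 − $174,976.53 = $1,536.27 of this check is subject → $1,536.27 × 0.01 = $15.36
Medicare: $6,708.78 × 0.0247 = $165.71
Garnishment: $6,708.78 × 0.04 = $268.35
Roth contribution: $171.79
Total deductions = $539.39 + $670.88 + $82.48 + $918.80 + $15.36 + $165.71 + $268.35 + $171.79 = $2,832.76
Net pay = $6,708.78 − $2,832.76 = $3,876.02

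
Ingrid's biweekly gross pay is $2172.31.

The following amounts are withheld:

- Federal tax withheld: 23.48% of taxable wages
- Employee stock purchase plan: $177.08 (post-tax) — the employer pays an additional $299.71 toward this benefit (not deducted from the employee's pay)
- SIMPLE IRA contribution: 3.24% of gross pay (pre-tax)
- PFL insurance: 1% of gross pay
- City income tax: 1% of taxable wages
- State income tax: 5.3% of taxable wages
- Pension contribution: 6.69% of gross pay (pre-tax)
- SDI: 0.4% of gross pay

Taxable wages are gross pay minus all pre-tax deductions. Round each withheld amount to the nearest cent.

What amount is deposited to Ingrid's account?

$1166.43

Pension contribution: $2172.31 × 0.0669 = $145.33
SIMPLE IRA contribution: $2172.31 × 0.0324 = $70.38
Pre-tax total = $145.33 + $70.38 = $215.71
Taxable wages = $2172.31 − $215.71 = $1956.60
Federal tax withheld: $1956.60 × 0.2348 = $459.41
State income tax: $1956.60 × 0.053 = $103.70
City income tax: $1956.60 × 0.01 = $19.57
SDI: $2172.31 × 0.004 = $8.69
PFL insurance: $2172.31 × 0.01 = $21.72
Employee stock purchase plan: $177.08
(Employer's $299.71 toward employee stock purchase plan is not withheld from the employee.)
Total deductions = $145.33 + $70.38 + $459.41 + $103.70 + $19.57 + $8.69 + $21.72 + $177.08 = $1005.88
Net pay = $2172.31 − $1005.88 = $1166.43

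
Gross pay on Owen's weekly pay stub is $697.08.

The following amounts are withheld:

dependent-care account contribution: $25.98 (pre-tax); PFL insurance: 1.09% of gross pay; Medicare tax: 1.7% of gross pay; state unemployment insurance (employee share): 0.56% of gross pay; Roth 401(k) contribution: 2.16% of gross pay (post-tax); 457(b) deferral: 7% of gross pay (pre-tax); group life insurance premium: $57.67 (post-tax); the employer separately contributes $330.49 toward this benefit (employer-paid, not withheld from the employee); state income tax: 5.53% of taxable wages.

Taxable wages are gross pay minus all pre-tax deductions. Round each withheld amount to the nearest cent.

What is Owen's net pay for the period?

$491.81

457(b) deferral: $697.08 × 0.07 = $48.80
Dependent-care account contribution: $25.98
Pre-tax total = $48.80 + $25.98 = $74.78
Taxable wages = $697.08 − $74.78 = $622.30
State income tax: $622.30 × 0.0553 = $34.41
Medicare tax: $697.08 × 0.017 = $11.85
PFL insurance: $697.08 × 0.0109 = $7.60
State unemployment insurance (employee share): $697.08 × 0.0056 = $3.90
Group life insurance premium: $57.67
Roth 401(k) contribution: $697.08 × 0.0216 = $15.06
(Employer's $330.49 toward group life insurance premium is not withheld from the employee.)
Total deductions = $48.80 + $25.98 + $34.41 + $11.85 + $7.60 + $3.90 + $57.67 + $15.06 = $205.27
Net pay = $697.08 − $205.27 = $491.81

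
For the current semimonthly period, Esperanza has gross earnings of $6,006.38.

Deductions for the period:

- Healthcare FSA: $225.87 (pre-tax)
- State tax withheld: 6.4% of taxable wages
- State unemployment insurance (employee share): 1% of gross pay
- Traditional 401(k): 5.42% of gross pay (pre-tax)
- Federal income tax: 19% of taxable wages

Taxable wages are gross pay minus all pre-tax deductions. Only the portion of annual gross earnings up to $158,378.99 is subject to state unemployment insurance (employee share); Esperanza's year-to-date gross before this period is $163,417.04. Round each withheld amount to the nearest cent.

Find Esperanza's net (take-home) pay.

$4,069.40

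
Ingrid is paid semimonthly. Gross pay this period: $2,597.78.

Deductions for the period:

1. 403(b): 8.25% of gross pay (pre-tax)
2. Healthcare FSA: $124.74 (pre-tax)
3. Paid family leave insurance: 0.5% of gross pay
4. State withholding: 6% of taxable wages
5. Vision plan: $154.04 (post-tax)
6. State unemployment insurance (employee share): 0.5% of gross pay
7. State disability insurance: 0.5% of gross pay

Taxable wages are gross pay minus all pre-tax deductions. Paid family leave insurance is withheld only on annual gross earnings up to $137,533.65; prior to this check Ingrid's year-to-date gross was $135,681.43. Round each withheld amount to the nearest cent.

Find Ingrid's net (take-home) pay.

403(b): $2,597.78 × 0.0825 = $214.32
Healthcare FSA: $124.74
Pre-tax total = $214.32 + $124.74 = $339.06
Taxable wages = $2,597.78 − $339.06 = $2,258.72
State withholding: $2,258.72 × 0.06 = $135.52
State disability insurance: $2,597.78 × 0.005 = $12.99
Paid family leave insurance: only $137,533.65 − $135,681.43 = $1,852.22 of this check is subject → $1,852.22 × 0.005 = $9.26
State unemployment insurance (employee share): $2,597.78 × 0.005 = $12.99
Vision plan: $154.04
Total deductions = $214.32 + $124.74 + $135.52 + $12.99 + $9.26 + $12.99 + $154.04 = $663.86
Net pay = $2,597.78 − $663.86 = $1,933.92

$1,933.92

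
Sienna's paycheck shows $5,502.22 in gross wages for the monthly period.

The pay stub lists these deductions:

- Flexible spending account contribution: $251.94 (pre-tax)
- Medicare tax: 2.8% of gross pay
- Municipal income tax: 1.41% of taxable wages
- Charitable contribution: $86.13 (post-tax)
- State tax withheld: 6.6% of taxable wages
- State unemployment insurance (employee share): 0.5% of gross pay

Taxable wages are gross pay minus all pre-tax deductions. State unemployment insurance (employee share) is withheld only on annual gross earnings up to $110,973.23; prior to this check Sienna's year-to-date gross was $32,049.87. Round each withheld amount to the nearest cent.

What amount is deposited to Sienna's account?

Flexible spending account contribution: $251.94
Taxable wages = $5,502.22 − $251.94 = $5,250.28
Municipal income tax: $5,250.28 × 0.0141 = $74.03
State tax withheld: $5,250.28 × 0.066 = $346.52
Medicare tax: $5,502.22 × 0.028 = $154.06
State unemployment insurance (employee share): cap not yet reached, full $5,502.22 is subject → $5,502.22 × 0.005 = $27.51
Charitable contribution: $86.13
Total deductions = $251.94 + $74.03 + $346.52 + $154.06 + $27.51 + $86.13 = $940.19
Net pay = $5,502.22 − $940.19 = $4,562.03

$4,562.03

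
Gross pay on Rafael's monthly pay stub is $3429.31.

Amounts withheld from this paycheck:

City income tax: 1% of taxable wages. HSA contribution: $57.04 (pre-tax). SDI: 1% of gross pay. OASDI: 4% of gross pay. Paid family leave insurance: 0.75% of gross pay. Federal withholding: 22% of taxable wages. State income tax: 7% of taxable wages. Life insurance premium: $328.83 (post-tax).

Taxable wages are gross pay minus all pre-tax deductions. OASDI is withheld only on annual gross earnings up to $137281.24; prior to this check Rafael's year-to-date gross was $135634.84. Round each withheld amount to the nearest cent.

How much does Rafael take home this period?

HSA contribution: $57.04
Taxable wages = $3429.31 − $57.04 = $3372.27
City income tax: $3372.27 × 0.01 = $33.72
Federal withholding: $3372.27 × 0.22 = $741.90
State income tax: $3372.27 × 0.07 = $236.06
OASDI: only $137281.24 − $135634.84 = $1646.40 of this check is subject → $1646.40 × 0.04 = $65.86
SDI: $3429.31 × 0.01 = $34.29
Paid family leave insurance: $3429.31 × 0.0075 = $25.72
Life insurance premium: $328.83
Total deductions = $57.04 + $33.72 + $741.90 + $236.06 + $65.86 + $34.29 + $25.72 + $328.83 = $1523.42
Net pay = $3429.31 − $1523.42 = $1905.89

$1905.89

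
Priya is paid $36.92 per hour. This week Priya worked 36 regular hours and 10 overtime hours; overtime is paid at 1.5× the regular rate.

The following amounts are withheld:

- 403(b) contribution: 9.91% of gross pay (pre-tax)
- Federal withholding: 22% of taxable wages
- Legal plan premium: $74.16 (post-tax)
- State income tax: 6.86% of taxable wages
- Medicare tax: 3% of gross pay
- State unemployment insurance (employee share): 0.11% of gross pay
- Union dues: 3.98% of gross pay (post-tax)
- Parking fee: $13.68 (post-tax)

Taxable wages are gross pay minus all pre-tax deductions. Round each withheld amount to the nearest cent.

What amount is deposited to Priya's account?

$985.42

Regular pay: 36 × $36.92 = $1,329.12
Overtime pay: 10 × $36.92 × 1.5 = $553.80
Gross pay = $1,329.12 + $553.80 = $1,882.92
403(b) contribution: $1,882.92 × 0.0991 = $186.60
Taxable wages = $1,882.92 − $186.60 = $1,696.32
State income tax: $1,696.32 × 0.0686 = $116.37
Federal withholding: $1,696.32 × 0.22 = $373.19
Medicare tax: $1,882.92 × 0.03 = $56.49
State unemployment insurance (employee share): $1,882.92 × 0.0011 = $2.07
Parking fee: $13.68
Legal plan premium: $74.16
Union dues: $1,882.92 × 0.0398 = $74.94
Total deductions = $186.60 + $116.37 + $373.19 + $56.49 + $2.07 + $13.68 + $74.16 + $74.94 = $897.50
Net pay = $1,882.92 − $897.50 = $985.42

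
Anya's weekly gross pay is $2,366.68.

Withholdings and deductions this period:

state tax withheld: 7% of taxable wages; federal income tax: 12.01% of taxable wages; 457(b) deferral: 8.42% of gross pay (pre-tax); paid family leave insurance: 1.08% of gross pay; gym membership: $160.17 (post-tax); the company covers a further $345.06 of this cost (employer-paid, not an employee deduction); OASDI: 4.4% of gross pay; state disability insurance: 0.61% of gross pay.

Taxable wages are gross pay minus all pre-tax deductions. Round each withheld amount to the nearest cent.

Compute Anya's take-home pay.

$1,451.08

457(b) deferral: $2,366.68 × 0.0842 = $199.27
Taxable wages = $2,366.68 − $199.27 = $2,167.41
Federal income tax: $2,167.41 × 0.1201 = $260.31
State tax withheld: $2,167.41 × 0.07 = $151.72
Paid family leave insurance: $2,366.68 × 0.0108 = $25.56
OASDI: $2,366.68 × 0.044 = $104.13
State disability insurance: $2,366.68 × 0.0061 = $14.44
Gym membership: $160.17
(Employer's $345.06 toward gym membership is not withheld from the employee.)
Total deductions = $199.27 + $260.31 + $151.72 + $25.56 + $104.13 + $14.44 + $160.17 = $915.60
Net pay = $2,366.68 − $915.60 = $1,451.08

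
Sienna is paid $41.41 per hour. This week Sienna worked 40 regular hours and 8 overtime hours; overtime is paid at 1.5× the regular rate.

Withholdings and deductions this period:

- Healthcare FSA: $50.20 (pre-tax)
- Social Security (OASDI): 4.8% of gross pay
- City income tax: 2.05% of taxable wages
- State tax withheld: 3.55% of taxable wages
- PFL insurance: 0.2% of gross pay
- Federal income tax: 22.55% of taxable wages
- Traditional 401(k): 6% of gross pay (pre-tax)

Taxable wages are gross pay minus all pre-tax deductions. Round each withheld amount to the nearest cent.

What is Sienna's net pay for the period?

$1310.59

Regular pay: 40 × $41.41 = $1656.40
Overtime pay: 8 × $41.41 × 1.5 = $496.92
Gross pay = $1656.40 + $496.92 = $2153.32
Healthcare FSA: $50.20
Traditional 401(k): $2153.32 × 0.06 = $129.20
Pre-tax total = $50.20 + $129.20 = $179.40
Taxable wages = $2153.32 − $179.40 = $1973.92
Federal income tax: $1973.92 × 0.2255 = $445.12
State tax withheld: $1973.92 × 0.0355 = $70.07
City income tax: $1973.92 × 0.0205 = $40.47
PFL insurance: $2153.32 × 0.002 = $4.31
Social Security (OASDI): $2153.32 × 0.048 = $103.36
Total deductions = $50.20 + $129.20 + $445.12 + $70.07 + $40.47 + $4.31 + $103.36 = $842.73
Net pay = $2153.32 − $842.73 = $1310.59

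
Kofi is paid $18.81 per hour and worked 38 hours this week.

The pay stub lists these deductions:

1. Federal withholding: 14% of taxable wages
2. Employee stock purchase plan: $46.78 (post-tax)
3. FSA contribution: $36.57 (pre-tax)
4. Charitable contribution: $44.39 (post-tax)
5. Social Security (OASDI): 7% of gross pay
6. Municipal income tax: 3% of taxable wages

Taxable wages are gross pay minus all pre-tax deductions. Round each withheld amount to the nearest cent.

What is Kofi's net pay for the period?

$421.71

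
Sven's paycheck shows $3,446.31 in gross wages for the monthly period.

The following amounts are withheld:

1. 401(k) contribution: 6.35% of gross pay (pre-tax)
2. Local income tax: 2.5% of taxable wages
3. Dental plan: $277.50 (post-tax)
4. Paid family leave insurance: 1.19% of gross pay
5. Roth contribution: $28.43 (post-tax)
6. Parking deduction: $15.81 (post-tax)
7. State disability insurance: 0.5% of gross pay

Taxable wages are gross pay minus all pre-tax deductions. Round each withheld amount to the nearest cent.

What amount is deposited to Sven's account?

$2,766.80

401(k) contribution: $3,446.31 × 0.0635 = $218.84
Taxable wages = $3,446.31 − $218.84 = $3,227.47
Local income tax: $3,227.47 × 0.025 = $80.69
State disability insurance: $3,446.31 × 0.005 = $17.23
Paid family leave insurance: $3,446.31 × 0.0119 = $41.01
Parking deduction: $15.81
Roth contribution: $28.43
Dental plan: $277.50
Total deductions = $218.84 + $80.69 + $17.23 + $41.01 + $15.81 + $28.43 + $277.50 = $679.51
Net pay = $3,446.31 − $679.51 = $2,766.80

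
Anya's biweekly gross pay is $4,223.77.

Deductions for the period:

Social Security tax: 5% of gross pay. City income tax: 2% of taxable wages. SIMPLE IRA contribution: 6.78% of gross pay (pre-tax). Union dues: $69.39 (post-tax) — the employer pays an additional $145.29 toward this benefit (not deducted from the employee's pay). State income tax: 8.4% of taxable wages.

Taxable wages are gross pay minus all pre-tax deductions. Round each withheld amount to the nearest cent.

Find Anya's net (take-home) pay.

$3,247.33

SIMPLE IRA contribution: $4,223.77 × 0.0678 = $286.37
Taxable wages = $4,223.77 − $286.37 = $3,937.40
State income tax: $3,937.40 × 0.084 = $330.74
City income tax: $3,937.40 × 0.02 = $78.75
Social Security tax: $4,223.77 × 0.05 = $211.19
Union dues: $69.39
(Employer's $145.29 toward union dues is not withheld from the employee.)
Total deductions = $286.37 + $330.74 + $78.75 + $211.19 + $69.39 = $976.44
Net pay = $4,223.77 − $976.44 = $3,247.33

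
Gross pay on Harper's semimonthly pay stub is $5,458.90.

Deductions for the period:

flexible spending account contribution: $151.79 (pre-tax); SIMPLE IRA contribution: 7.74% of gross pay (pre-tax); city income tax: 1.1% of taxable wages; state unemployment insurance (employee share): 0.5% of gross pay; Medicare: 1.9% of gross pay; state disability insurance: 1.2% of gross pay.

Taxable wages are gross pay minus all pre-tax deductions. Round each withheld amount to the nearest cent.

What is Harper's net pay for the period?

$4,634.34

Flexible spending account contribution: $151.79
SIMPLE IRA contribution: $5,458.90 × 0.0774 = $422.52
Pre-tax total = $151.79 + $422.52 = $574.31
Taxable wages = $5,458.90 − $574.31 = $4,884.59
City income tax: $4,884.59 × 0.011 = $53.73
State unemployment insurance (employee share): $5,458.90 × 0.005 = $27.29
State disability insurance: $5,458.90 × 0.012 = $65.51
Medicare: $5,458.90 × 0.019 = $103.72
Total deductions = $151.79 + $422.52 + $53.73 + $27.29 + $65.51 + $103.72 = $824.56
Net pay = $5,458.90 − $824.56 = $4,634.34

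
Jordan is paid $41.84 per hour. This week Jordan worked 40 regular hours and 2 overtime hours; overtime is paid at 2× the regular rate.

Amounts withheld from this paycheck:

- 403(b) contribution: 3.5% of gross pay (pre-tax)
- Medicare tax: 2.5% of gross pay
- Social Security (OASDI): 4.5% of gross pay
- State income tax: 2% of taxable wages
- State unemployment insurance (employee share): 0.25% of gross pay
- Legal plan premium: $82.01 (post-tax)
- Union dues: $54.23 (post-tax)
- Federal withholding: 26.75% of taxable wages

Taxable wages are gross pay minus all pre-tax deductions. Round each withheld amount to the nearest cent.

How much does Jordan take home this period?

Regular pay: 40 × $41.84 = $1673.60
Overtime pay: 2 × $41.84 × 2 = $167.36
Gross pay = $1673.60 + $167.36 = $1840.96
403(b) contribution: $1840.96 × 0.035 = $64.43
Taxable wages = $1840.96 − $64.43 = $1776.53
State income tax: $1776.53 × 0.02 = $35.53
Federal withholding: $1776.53 × 0.2675 = $475.22
Social Security (OASDI): $1840.96 × 0.045 = $82.84
Medicare tax: $1840.96 × 0.025 = $46.02
State unemployment insurance (employee share): $1840.96 × 0.0025 = $4.60
Legal plan premium: $82.01
Union dues: $54.23
Total deductions = $64.43 + $35.53 + $475.22 + $82.84 + $46.02 + $4.60 + $82.01 + $54.23 = $844.88
Net pay = $1840.96 − $844.88 = $996.08

$996.08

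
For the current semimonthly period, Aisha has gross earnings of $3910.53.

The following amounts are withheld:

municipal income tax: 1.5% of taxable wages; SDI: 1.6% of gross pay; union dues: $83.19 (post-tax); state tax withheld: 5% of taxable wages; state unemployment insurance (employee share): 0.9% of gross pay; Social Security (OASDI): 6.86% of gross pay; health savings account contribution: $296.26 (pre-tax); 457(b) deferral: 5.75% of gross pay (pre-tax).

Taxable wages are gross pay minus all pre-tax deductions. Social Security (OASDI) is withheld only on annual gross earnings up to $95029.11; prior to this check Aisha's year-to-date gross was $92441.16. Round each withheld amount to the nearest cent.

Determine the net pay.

457(b) deferral: $3910.53 × 0.0575 = $224.86
Health savings account contribution: $296.26
Pre-tax total = $224.86 + $296.26 = $521.12
Taxable wages = $3910.53 − $521.12 = $3389.41
Municipal income tax: $3389.41 × 0.015 = $50.84
State tax withheld: $3389.41 × 0.05 = $169.47
SDI: $3910.53 × 0.016 = $62.57
Social Security (OASDI): only $95029.11 − $92441.16 = $2587.95 of this check is subject → $2587.95 × 0.0686 = $177.53
State unemployment insurance (employee share): $3910.53 × 0.009 = $35.19
Union dues: $83.19
Total deductions = $224.86 + $296.26 + $50.84 + $169.47 + $62.57 + $177.53 + $35.19 + $83.19 = $1099.91
Net pay = $3910.53 − $1099.91 = $2810.62

$2810.62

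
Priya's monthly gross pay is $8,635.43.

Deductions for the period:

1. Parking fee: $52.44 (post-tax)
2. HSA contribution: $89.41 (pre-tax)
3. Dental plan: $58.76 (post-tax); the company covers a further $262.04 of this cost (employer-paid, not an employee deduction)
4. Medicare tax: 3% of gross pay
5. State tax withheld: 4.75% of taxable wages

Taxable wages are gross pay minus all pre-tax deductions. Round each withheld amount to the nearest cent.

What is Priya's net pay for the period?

HSA contribution: $89.41
Taxable wages = $8,635.43 − $89.41 = $8,546.02
State tax withheld: $8,546.02 × 0.0475 = $405.94
Medicare tax: $8,635.43 × 0.03 = $259.06
Parking fee: $52.44
Dental plan: $58.76
(Employer's $262.04 toward dental plan is not withheld from the employee.)
Total deductions = $89.41 + $405.94 + $259.06 + $52.44 + $58.76 = $865.61
Net pay = $8,635.43 − $865.61 = $7,769.82

$7,769.82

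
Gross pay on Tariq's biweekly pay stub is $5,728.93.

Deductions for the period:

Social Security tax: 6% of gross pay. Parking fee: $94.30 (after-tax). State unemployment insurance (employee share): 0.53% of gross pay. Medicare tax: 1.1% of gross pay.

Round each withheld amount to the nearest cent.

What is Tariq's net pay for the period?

$5,197.51

Medicare tax: $5,728.93 × 0.011 = $63.02
Social Security tax: $5,728.93 × 0.06 = $343.74
State unemployment insurance (employee share): $5,728.93 × 0.0053 = $30.36
Parking fee: $94.30
Total deductions = $63.02 + $343.74 + $30.36 + $94.30 = $531.42
Net pay = $5,728.93 − $531.42 = $5,197.51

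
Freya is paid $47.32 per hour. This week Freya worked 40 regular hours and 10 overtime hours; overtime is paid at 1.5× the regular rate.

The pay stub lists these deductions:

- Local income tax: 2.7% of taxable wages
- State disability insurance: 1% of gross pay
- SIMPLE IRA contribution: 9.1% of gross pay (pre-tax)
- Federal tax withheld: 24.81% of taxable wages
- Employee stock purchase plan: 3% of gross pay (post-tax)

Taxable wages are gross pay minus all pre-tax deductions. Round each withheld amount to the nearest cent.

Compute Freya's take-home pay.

$1,610.82

Regular pay: 40 × $47.32 = $1,892.80
Overtime pay: 10 × $47.32 × 1.5 = $709.80
Gross pay = $1,892.80 + $709.80 = $2,602.60
SIMPLE IRA contribution: $2,602.60 × 0.091 = $236.84
Taxable wages = $2,602.60 − $236.84 = $2,365.76
Local income tax: $2,365.76 × 0.027 = $63.88
Federal tax withheld: $2,365.76 × 0.2481 = $586.95
State disability insurance: $2,602.60 × 0.01 = $26.03
Employee stock purchase plan: $2,602.60 × 0.03 = $78.08
Total deductions = $236.84 + $63.88 + $586.95 + $26.03 + $78.08 = $991.78
Net pay = $2,602.60 − $991.78 = $1,610.82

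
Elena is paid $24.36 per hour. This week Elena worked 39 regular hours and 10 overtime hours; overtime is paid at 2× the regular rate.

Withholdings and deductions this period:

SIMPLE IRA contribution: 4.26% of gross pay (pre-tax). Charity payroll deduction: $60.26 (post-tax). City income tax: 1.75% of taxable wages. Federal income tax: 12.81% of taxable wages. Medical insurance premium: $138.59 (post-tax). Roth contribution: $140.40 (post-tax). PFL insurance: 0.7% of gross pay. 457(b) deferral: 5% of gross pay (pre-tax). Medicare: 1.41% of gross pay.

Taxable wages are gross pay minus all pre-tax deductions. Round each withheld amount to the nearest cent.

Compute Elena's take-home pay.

Regular pay: 39 × $24.36 = $950.04
Overtime pay: 10 × $24.36 × 2 = $487.20
Gross pay = $950.04 + $487.20 = $1,437.24
SIMPLE IRA contribution: $1,437.24 × 0.0426 = $61.23
457(b) deferral: $1,437.24 × 0.05 = $71.86
Pre-tax total = $61.23 + $71.86 = $133.09
Taxable wages = $1,437.24 − $133.09 = $1,304.15
City income tax: $1,304.15 × 0.0175 = $22.82
Federal income tax: $1,304.15 × 0.1281 = $167.06
Medicare: $1,437.24 × 0.0141 = $20.27
PFL insurance: $1,437.24 × 0.007 = $10.06
Roth contribution: $140.40
Charity payroll deduction: $60.26
Medical insurance premium: $138.59
Total deductions = $61.23 + $71.86 + $22.82 + $167.06 + $20.27 + $10.06 + $140.40 + $60.26 + $138.59 = $692.55
Net pay = $1,437.24 − $692.55 = $744.69

$744.69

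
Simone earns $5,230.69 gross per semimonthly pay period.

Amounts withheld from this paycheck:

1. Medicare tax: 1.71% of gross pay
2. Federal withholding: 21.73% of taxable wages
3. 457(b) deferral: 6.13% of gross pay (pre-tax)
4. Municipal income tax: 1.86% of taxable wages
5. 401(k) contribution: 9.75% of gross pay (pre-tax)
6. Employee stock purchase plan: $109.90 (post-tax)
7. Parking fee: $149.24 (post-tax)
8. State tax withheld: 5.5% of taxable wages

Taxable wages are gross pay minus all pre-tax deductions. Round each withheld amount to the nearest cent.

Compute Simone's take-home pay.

$2,771.51

457(b) deferral: $5,230.69 × 0.0613 = $320.64
401(k) contribution: $5,230.69 × 0.0975 = $509.99
Pre-tax total = $320.64 + $509.99 = $830.63
Taxable wages = $5,230.69 − $830.63 = $4,400.06
State tax withheld: $4,400.06 × 0.055 = $242.00
Municipal income tax: $4,400.06 × 0.0186 = $81.84
Federal withholding: $4,400.06 × 0.2173 = $956.13
Medicare tax: $5,230.69 × 0.0171 = $89.44
Employee stock purchase plan: $109.90
Parking fee: $149.24
Total deductions = $320.64 + $509.99 + $242.00 + $81.84 + $956.13 + $89.44 + $109.90 + $149.24 = $2,459.18
Net pay = $5,230.69 − $2,459.18 = $2,771.51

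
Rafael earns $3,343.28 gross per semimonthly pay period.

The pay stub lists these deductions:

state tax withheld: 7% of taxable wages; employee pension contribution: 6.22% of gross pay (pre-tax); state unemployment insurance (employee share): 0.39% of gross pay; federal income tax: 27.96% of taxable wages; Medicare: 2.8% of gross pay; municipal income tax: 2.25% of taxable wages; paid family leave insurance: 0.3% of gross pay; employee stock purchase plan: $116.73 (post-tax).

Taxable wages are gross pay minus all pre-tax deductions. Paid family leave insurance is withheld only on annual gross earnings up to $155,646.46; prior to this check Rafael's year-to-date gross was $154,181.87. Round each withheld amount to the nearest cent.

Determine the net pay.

$1,740.91

Employee pension contribution: $3,343.28 × 0.0622 = $207.95
Taxable wages = $3,343.28 − $207.95 = $3,135.33
Municipal income tax: $3,135.33 × 0.0225 = $70.54
Federal income tax: $3,135.33 × 0.2796 = $876.64
State tax withheld: $3,135.33 × 0.07 = $219.47
Paid family leave insurance: only $155,646.46 − $154,181.87 = $1,464.59 of this check is subject → $1,464.59 × 0.003 = $4.39
Medicare: $3,343.28 × 0.028 = $93.61
State unemployment insurance (employee share): $3,343.28 × 0.0039 = $13.04
Employee stock purchase plan: $116.73
Total deductions = $207.95 + $70.54 + $876.64 + $219.47 + $4.39 + $93.61 + $13.04 + $116.73 = $1,602.37
Net pay = $3,343.28 − $1,602.37 = $1,740.91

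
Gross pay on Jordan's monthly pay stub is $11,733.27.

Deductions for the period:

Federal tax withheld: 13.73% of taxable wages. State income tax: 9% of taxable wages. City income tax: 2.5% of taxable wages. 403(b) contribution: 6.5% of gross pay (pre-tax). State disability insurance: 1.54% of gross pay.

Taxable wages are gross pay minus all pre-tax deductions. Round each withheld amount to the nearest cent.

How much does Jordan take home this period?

$8,022.04

403(b) contribution: $11,733.27 × 0.065 = $762.66
Taxable wages = $11,733.27 − $762.66 = $10,970.61
City income tax: $10,970.61 × 0.025 = $274.27
State income tax: $10,970.61 × 0.09 = $987.35
Federal tax withheld: $10,970.61 × 0.1373 = $1,506.26
State disability insurance: $11,733.27 × 0.0154 = $180.69
Total deductions = $762.66 + $274.27 + $987.35 + $1,506.26 + $180.69 = $3,711.23
Net pay = $11,733.27 − $3,711.23 = $8,022.04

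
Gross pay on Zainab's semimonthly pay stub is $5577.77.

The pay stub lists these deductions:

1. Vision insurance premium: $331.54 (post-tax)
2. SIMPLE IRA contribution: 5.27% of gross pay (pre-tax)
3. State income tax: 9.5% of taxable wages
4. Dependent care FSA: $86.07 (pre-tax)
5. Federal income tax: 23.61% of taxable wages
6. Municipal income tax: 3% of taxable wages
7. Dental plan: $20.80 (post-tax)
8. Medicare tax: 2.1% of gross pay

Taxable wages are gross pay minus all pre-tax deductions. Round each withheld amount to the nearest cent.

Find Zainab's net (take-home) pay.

SIMPLE IRA contribution: $5577.77 × 0.0527 = $293.95
Dependent care FSA: $86.07
Pre-tax total = $293.95 + $86.07 = $380.02
Taxable wages = $5577.77 − $380.02 = $5197.75
State income tax: $5197.75 × 0.095 = $493.79
Federal income tax: $5197.75 × 0.2361 = $1227.19
Municipal income tax: $5197.75 × 0.03 = $155.93
Medicare tax: $5577.77 × 0.021 = $117.13
Dental plan: $20.80
Vision insurance premium: $331.54
Total deductions = $293.95 + $86.07 + $493.79 + $1227.19 + $155.93 + $117.13 + $20.80 + $331.54 = $2726.40
Net pay = $5577.77 − $2726.40 = $2851.37

$2851.37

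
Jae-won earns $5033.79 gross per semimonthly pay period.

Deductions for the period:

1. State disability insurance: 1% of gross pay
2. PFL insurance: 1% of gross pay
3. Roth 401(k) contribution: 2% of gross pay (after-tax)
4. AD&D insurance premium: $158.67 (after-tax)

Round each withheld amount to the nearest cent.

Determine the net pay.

$4673.76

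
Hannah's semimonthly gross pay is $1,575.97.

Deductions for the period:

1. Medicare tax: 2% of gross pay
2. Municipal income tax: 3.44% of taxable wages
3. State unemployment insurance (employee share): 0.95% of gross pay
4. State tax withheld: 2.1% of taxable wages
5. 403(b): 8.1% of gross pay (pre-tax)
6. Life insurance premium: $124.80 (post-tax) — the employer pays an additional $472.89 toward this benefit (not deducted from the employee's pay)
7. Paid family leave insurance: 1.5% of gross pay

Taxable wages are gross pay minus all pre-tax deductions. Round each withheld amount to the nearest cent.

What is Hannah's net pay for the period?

403(b): $1,575.97 × 0.081 = $127.65
Taxable wages = $1,575.97 − $127.65 = $1,448.32
State tax withheld: $1,448.32 × 0.021 = $30.41
Municipal income tax: $1,448.32 × 0.0344 = $49.82
Medicare tax: $1,575.97 × 0.02 = $31.52
State unemployment insurance (employee share): $1,575.97 × 0.0095 = $14.97
Paid family leave insurance: $1,575.97 × 0.015 = $23.64
Life insurance premium: $124.80
(Employer's $472.89 toward life insurance premium is not withheld from the employee.)
Total deductions = $127.65 + $30.41 + $49.82 + $31.52 + $14.97 + $23.64 + $124.80 = $402.81
Net pay = $1,575.97 − $402.81 = $1,173.16

$1,173.16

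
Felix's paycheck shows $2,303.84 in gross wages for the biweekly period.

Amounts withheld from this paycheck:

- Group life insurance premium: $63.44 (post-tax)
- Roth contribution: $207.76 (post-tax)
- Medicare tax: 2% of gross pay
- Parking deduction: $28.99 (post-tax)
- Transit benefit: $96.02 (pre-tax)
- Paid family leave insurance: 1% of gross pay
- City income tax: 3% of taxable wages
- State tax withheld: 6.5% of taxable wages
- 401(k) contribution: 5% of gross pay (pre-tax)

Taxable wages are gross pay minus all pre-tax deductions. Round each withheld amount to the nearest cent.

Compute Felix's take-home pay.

401(k) contribution: $2,303.84 × 0.05 = $115.19
Transit benefit: $96.02
Pre-tax total = $115.19 + $96.02 = $211.21
Taxable wages = $2,303.84 − $211.21 = $2,092.63
City income tax: $2,092.63 × 0.03 = $62.78
State tax withheld: $2,092.63 × 0.065 = $136.02
Paid family leave insurance: $2,303.84 × 0.01 = $23.04
Medicare tax: $2,303.84 × 0.02 = $46.08
Parking deduction: $28.99
Group life insurance premium: $63.44
Roth contribution: $207.76
Total deductions = $115.19 + $96.02 + $62.78 + $136.02 + $23.04 + $46.08 + $28.99 + $63.44 + $207.76 = $779.32
Net pay = $2,303.84 − $779.32 = $1,524.52

$1,524.52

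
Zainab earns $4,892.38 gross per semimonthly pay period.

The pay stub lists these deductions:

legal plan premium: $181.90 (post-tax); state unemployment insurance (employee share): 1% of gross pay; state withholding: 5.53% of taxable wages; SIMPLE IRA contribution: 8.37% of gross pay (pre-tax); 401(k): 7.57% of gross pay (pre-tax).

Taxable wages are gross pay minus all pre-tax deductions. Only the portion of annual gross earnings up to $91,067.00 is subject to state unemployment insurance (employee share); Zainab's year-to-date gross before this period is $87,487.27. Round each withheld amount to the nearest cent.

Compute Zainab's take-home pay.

SIMPLE IRA contribution: $4,892.38 × 0.0837 = $409.49
401(k): $4,892.38 × 0.0757 = $370.35
Pre-tax total = $409.49 + $370.35 = $779.84
Taxable wages = $4,892.38 − $779.84 = $4,112.54
State withholding: $4,112.54 × 0.0553 = $227.42
State unemployment insurance (employee share): only $91,067.00 − $87,487.27 = $3,579.73 of this check is subject → $3,579.73 × 0.01 = $35.80
Legal plan premium: $181.90
Total deductions = $409.49 + $370.35 + $227.42 + $35.80 + $181.90 = $1,224.96
Net pay = $4,892.38 − $1,224.96 = $3,667.42

$3,667.42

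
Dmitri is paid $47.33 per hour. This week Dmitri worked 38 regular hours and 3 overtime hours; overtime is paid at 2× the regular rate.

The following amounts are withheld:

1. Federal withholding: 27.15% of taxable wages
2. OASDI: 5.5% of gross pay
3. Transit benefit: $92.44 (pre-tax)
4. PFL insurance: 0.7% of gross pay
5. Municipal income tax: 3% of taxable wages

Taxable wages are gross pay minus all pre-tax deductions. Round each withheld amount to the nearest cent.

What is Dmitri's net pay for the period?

Regular pay: 38 × $47.33 = $1,798.54
Overtime pay: 3 × $47.33 × 2 = $283.98
Gross pay = $1,798.54 + $283.98 = $2,082.52
Transit benefit: $92.44
Taxable wages = $2,082.52 − $92.44 = $1,990.08
Municipal income tax: $1,990.08 × 0.03 = $59.70
Federal withholding: $1,990.08 × 0.2715 = $540.31
PFL insurance: $2,082.52 × 0.007 = $14.58
OASDI: $2,082.52 × 0.055 = $114.54
Total deductions = $92.44 + $59.70 + $540.31 + $14.58 + $114.54 = $821.57
Net pay = $2,082.52 − $821.57 = $1,260.95

$1,260.95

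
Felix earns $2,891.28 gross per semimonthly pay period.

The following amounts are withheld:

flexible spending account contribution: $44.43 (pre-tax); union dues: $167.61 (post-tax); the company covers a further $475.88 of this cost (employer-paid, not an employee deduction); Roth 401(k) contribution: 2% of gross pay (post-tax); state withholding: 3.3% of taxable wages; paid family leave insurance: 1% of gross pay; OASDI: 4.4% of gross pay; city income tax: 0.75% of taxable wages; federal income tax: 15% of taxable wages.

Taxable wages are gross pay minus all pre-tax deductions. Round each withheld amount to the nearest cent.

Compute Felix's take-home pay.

$1,922.95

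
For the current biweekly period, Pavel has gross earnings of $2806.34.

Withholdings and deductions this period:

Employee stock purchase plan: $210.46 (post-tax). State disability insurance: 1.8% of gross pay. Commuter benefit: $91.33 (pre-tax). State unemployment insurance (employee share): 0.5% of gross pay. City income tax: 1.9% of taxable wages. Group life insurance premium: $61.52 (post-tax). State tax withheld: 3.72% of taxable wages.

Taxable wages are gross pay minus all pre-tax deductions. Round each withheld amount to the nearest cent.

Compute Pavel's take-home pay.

Commuter benefit: $91.33
Taxable wages = $2806.34 − $91.33 = $2715.01
State tax withheld: $2715.01 × 0.0372 = $101.00
City income tax: $2715.01 × 0.019 = $51.59
State disability insurance: $2806.34 × 0.018 = $50.51
State unemployment insurance (employee share): $2806.34 × 0.005 = $14.03
Group life insurance premium: $61.52
Employee stock purchase plan: $210.46
Total deductions = $91.33 + $101.00 + $51.59 + $50.51 + $14.03 + $61.52 + $210.46 = $580.44
Net pay = $2806.34 − $580.44 = $2225.90

$2225.90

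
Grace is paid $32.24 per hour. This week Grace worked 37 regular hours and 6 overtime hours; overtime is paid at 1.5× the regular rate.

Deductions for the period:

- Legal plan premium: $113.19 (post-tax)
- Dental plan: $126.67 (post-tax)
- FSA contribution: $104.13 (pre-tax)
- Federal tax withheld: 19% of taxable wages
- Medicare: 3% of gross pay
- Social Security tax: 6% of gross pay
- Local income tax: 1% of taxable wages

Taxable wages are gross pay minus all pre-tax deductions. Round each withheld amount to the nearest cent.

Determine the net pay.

Regular pay: 37 × $32.24 = $1,192.88
Overtime pay: 6 × $32.24 × 1.5 = $290.16
Gross pay = $1,192.88 + $290.16 = $1,483.04
FSA contribution: $104.13
Taxable wages = $1,483.04 − $104.13 = $1,378.91
Local income tax: $1,378.91 × 0.01 = $13.79
Federal tax withheld: $1,378.91 × 0.19 = $261.99
Social Security tax: $1,483.04 × 0.06 = $88.98
Medicare: $1,483.04 × 0.03 = $44.49
Legal plan premium: $113.19
Dental plan: $126.67
Total deductions = $104.13 + $13.79 + $261.99 + $88.98 + $44.49 + $113.19 + $126.67 = $753.24
Net pay = $1,483.04 − $753.24 = $729.80

$729.80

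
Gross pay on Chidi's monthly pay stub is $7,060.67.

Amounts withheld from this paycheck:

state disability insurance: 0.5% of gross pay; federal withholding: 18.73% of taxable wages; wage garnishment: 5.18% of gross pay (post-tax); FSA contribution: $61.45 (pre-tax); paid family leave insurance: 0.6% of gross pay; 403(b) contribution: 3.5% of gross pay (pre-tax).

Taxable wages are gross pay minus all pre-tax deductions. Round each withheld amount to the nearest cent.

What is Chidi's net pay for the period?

$5,044.03

FSA contribution: $61.45
403(b) contribution: $7,060.67 × 0.035 = $247.12
Pre-tax total = $61.45 + $247.12 = $308.57
Taxable wages = $7,060.67 − $308.57 = $6,752.10
Federal withholding: $6,752.10 × 0.1873 = $1,264.67
Paid family leave insurance: $7,060.67 × 0.006 = $42.36
State disability insurance: $7,060.67 × 0.005 = $35.30
Wage garnishment: $7,060.67 × 0.0518 = $365.74
Total deductions = $61.45 + $247.12 + $1,264.67 + $42.36 + $35.30 + $365.74 = $2,016.64
Net pay = $7,060.67 − $2,016.64 = $5,044.03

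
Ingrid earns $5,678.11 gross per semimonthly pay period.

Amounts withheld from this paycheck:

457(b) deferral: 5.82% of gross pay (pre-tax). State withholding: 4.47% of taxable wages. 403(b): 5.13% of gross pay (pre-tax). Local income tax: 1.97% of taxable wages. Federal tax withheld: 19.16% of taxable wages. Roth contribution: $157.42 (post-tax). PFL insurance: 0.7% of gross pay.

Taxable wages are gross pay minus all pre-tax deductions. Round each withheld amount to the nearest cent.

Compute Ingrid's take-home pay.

457(b) deferral: $5,678.11 × 0.0582 = $330.47
403(b): $5,678.11 × 0.0513 = $291.29
Pre-tax total = $330.47 + $291.29 = $621.76
Taxable wages = $5,678.11 − $621.76 = $5,056.35
Federal tax withheld: $5,056.35 × 0.1916 = $968.80
Local income tax: $5,056.35 × 0.0197 = $99.61
State withholding: $5,056.35 × 0.0447 = $226.02
PFL insurance: $5,678.11 × 0.007 = $39.75
Roth contribution: $157.42
Total deductions = $330.47 + $291.29 + $968.80 + $99.61 + $226.02 + $39.75 + $157.42 = $2,113.36
Net pay = $5,678.11 − $2,113.36 = $3,564.75

$3,564.75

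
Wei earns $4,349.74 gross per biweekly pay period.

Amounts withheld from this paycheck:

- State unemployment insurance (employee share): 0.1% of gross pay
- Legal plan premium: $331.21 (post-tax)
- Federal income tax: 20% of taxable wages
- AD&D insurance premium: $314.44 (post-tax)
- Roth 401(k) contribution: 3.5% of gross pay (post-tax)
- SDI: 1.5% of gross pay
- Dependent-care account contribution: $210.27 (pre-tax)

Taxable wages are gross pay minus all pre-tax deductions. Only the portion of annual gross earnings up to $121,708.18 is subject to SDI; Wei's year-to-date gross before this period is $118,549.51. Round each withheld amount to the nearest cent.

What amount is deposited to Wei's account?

$2,461.96

Dependent-care account contribution: $210.27
Taxable wages = $4,349.74 − $210.27 = $4,139.47
Federal income tax: $4,139.47 × 0.2 = $827.89
State unemployment insurance (employee share): $4,349.74 × 0.001 = $4.35
SDI: only $121,708.18 − $118,549.51 = $3,158.67 of this check is subject → $3,158.67 × 0.015 = $47.38
Legal plan premium: $331.21
Roth 401(k) contribution: $4,349.74 × 0.035 = $152.24
AD&D insurance premium: $314.44
Total deductions = $210.27 + $827.89 + $4.35 + $47.38 + $331.21 + $152.24 + $314.44 = $1,887.78
Net pay = $4,349.74 − $1,887.78 = $2,461.96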